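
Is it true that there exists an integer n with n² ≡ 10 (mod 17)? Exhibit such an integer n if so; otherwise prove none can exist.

No such integer exists.

Since (17 − n)² ≡ n² (mod 17), it suffices to square n = 0, 1, …, 8: the residues are 0, 1, 4, 9, 16, 8, 2, 15, 13.
The set of squares mod 17 is therefore {0, 1, 2, 4, 8, 9, 13, 15, 16}, which does not contain 10.
Hence no integer n has n² ≡ 10 (mod 17).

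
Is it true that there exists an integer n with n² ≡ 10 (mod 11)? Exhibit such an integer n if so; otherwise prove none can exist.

No such integer exists.

Since (11 − n)² ≡ n² (mod 11), it suffices to square n = 0, 1, …, 5: the residues are 0, 1, 4, 9, 5, 3.
So the quadratic residues mod 11 are {0, 1, 3, 4, 5, 9}, and 10 is not among them.
Therefore n² ≡ 10 (mod 11) has no solution.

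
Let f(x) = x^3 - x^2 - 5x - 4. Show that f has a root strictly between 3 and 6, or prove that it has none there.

Yes, f has a root in the interval.

f(3) = -1 and f(6) = 146, which have opposite signs.
Since f is a polynomial it is continuous on [3, 6].
By the Intermediate Value Theorem, f takes the value 0 somewhere in the open interval.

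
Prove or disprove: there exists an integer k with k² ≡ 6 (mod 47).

Take k = 10. Then 10² = 100 = 2·47 + 6, so 10² ≡ 6 (mod 47).

k = 10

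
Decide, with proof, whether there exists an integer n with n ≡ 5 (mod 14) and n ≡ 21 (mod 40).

n = 61

Here gcd(14, 40) = 2, and both 5 and 21 leave remainder 1 mod 2, so the system is consistent.
List candidates n ≡ 5 (mod 14): 5, 19, 33, 47, 61. Modulo 40 these are 5, 19, 33, 7, 21; 61 gives 21 as required.
Verify: 61 = 4·14 + 5 and 61 = 1·40 + 21. ✓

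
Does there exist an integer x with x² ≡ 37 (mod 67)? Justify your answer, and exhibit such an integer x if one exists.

Take x = 29. Then 29² = 841 = 12·67 + 37, so 29² ≡ 37 (mod 67).

x = 29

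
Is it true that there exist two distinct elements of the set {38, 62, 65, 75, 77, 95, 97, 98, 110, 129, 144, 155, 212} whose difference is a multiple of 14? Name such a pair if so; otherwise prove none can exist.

Two integers differ by a multiple of 14 exactly when they have the same residue mod 14. The residues are 38↦10, 62↦6, 65↦9, 75↦5, 77↦7, 95↦11, 97↦13, 98↦0, 110↦12, 129↦3, 144↦4, 155↦1, 212↦2.
These 13 residues are pairwise different, hence no difference of two elements is divisible by 14.

There is no such pair.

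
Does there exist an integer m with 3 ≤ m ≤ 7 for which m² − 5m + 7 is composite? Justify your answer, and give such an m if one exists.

At m = 7: 7² − 5·7 + 7 = 21 = 3·7, which is composite.

m = 7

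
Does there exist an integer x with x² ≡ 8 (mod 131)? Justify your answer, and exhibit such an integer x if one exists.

131 is prime, so by Euler's criterion 8 is a square mod 131 iff 8^((131−1)/2) = 8^65 ≡ 1 (mod 131).
Squaring successively (mod 131): 8^2 = 64 ≡ 64; 8^4 ≡ 64² = 4096 ≡ 35; 8^8 ≡ 35² = 1225 ≡ 46; 8^16 ≡ 46² = 2116 ≡ 20; 8^32 ≡ 20² = 400 ≡ 7; 8^64 ≡ 7² = 49 ≡ 49.
Since 65 = 64 + 1, 8^65 ≡ 49 · 8; multiplying out mod 131: 49·8 = 392 ≡ 130. Thus 8^65 ≡ 130 ≡ −1 (mod 131).
The value −1 means 8 is a non-residue modulo 131, so x² ≡ 8 (mod 131) is impossible.

No, no such integer exists.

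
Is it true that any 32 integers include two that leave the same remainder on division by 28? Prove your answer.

There are exactly 28 possible remainders on division by 28.
Placing 32 integers into 28 classes, some class receives at least two — say a and b.
That is, a and b leave the same remainder on division by 28, as claimed.

Yes.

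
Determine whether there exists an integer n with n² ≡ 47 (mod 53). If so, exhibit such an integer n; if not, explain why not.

n = 10

Take n = 10. Then 10² = 100 = 1·53 + 47, so 10² ≡ 47 (mod 53).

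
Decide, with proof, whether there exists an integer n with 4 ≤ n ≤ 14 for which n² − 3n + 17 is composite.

n = 7

At n = 7: 7² − 3·7 + 17 = 45 = 3·15, which is composite.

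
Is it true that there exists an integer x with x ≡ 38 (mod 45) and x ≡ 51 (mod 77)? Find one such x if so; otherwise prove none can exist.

x = 128

gcd(45, 77) = 1, so the Chinese Remainder Theorem guarantees exactly one residue class mod 3465 satisfying both.
Any solution of the first congruence is x = 38 + 45t; substituting into the second, 45t ≡ 51 − 38 ≡ 13 (mod 77).
Note 45·12 = 540 ≡ 1 (mod 77) (as 540 − 1 = 7·77), so 45⁻¹ ≡ 12.
Therefore t ≡ 12·13 = 156 ≡ 2 (mod 77).
Taking t = 2 gives x = 38 + 45·2 = 128.
Verify: 128 = 2·45 + 38 and 128 = 1·77 + 51. ✓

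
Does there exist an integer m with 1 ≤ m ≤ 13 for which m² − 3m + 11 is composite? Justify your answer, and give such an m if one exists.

m = 2

At m = 2: 2² − 3·2 + 11 = 9 = 3·3, which is composite.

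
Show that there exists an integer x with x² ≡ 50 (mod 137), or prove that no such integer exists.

x = 18

Take x = 18. Then 18² = 324 = 2·137 + 50, so 18² ≡ 50 (mod 137).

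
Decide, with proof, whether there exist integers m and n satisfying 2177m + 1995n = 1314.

No such integers exist.

Both 2177 and 1995 are divisible by gcd(2177, 1995) = 7, hence so is any combination 2177m + 1995n.
However 1314 leaves remainder 5 on division by 7.
So the equation is unsolvable over ℤ.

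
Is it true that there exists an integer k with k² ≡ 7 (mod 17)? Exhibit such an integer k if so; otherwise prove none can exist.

Squares mod 17 repeat after k = 8 (as (−k)² = k²); for k = 0..8 they are 0, 1, 4, 9, 16, 8, 2, 15, 13.
So the quadratic residues mod 17 are {0, 1, 2, 4, 8, 9, 13, 15, 16}, and 7 is not among them.
Therefore k² ≡ 7 (mod 17) has no solution.

No, no such integer exists.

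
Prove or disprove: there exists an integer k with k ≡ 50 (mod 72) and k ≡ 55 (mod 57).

No such integer exists.

Both moduli are multiples of 3 = gcd(72, 57), so any solution would satisfy k ≡ 50 and k ≡ 55 modulo 3 simultaneously.
But 50 mod 3 = 2 while 55 mod 3 = 1, a contradiction.
Therefore no such k exists.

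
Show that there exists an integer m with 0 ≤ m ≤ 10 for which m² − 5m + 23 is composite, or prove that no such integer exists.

There is no such integer m in that range.

The values for m = 0, 1, …, 10 are 23, 19, 17, 17, 19, 23, 29, 37, 47, 59, 73, and each of these is prime.
So no value in the range makes the expression composite.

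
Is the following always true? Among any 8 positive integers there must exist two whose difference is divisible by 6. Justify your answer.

True.

Each integer lies in one of the 6 residue classes modulo 6.
With 8 integers and only 6 classes, the pigeonhole principle forces two of them, say a and b, into the same class.
Equal remainders mean a − b ≡ 0 (mod 6), so 6 divides their difference.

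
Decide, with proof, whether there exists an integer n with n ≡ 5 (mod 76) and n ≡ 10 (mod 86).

There is no such integer.

Both moduli are multiples of 2 = gcd(76, 86), so any solution would satisfy n ≡ 5 and n ≡ 10 modulo 2 simultaneously.
These are incompatible: 5 − 10 = -5 is not divisible by 2.
Hence the system has no solution.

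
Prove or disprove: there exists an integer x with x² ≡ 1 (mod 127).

Take x = 1. Then 1² = 1, and since 0 ≤ 1 < 127 this is already reduced: 1² ≡ 1 (mod 127).

x = 1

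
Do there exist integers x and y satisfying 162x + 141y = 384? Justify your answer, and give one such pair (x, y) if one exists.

Every value of 162x + 141y is a multiple of gcd(162, 141) = 3; since 3 ∣ 384, solutions exist.
Dividing through by 3 reduces the equation to 54x + 47y = 128.
Euclidean algorithm: 54 = 1·47 + 7, 47 = 6·7 + 5, 7 = 1·5 + 2, 5 = 2·2 + 1, 2 = 2·1 + 0.
Back-substituting, 1 = 5 − 2·2 = 5 − 2·(7 − 1·5) = −2·7 + 3·5 = −2·7 + 3·(47 − 6·7) = 3·47 − 20·7 = 3·47 − 20·(54 − 1·47) = −20·54 + 23·47; that is, 54·(-20) + 47·23 = 1.
Multiplying through by 128: x = (-20)·128 = -2560, y = 23·128 = 2944 is a solution.
The general solution is x = -2560 + 47k, y = 2944 − 54k; taking k = 55 gives the smaller pair x = 25, y = -26.
Indeed 162·25 + 141·(-26) = 4050 − 3666 = 384.

x = 25, y = -26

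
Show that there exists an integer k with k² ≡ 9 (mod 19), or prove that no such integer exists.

k = 3

Take k = 3. Then 3² = 9, and since 0 ≤ 9 < 19 this is already reduced: 3² ≡ 9 (mod 19).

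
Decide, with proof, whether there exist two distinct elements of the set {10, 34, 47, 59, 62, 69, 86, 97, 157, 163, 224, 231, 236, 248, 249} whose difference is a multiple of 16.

Residues mod 16: 10↦10, 34↦2, 47↦15, 59↦11, 62↦14, 69↦5, 86↦6, 97↦1, 157↦13, 163↦3, 224↦0, 231↦7, 236↦12, 248↦8, 249↦9.
All 15 residues are distinct, so no two elements differ by a multiple of 16.

No, no such pair exists.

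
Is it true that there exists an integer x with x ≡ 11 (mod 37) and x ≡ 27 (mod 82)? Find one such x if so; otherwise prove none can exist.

Since 37 and 82 share no common factor, CRT says the pair of congruences has a solution (unique mod 3034).
Write x = 11 + 37t and require 11 + 37t ≡ 27 (mod 82), i.e. 37t ≡ 16 (mod 82).
Invert 37 mod 82 by the Euclidean algorithm: 82 = 2·37 + 8, 37 = 4·8 + 5, 8 = 1·5 + 3, 5 = 1·3 + 2, 3 = 1·2 + 1, 2 = 2·1 + 0; back-substituting, 1 = 3 − 1·2 = 3 − (5 − 1·3) = −5 + 2·3 = −5 + 2·(8 − 1·5) = 2·8 − 3·5 = 2·8 − 3·(37 − 4·8) = −3·37 + 14·8 = −3·37 + 14·(82 − 2·37) = 14·82 − 31·37. Hence 37·(-31) ≡ 1, so 37⁻¹ ≡ -31 ≡ 51 (mod 82).
Multiplying by 51: t ≡ 51·16 = 816 ≡ 78 (mod 82).
With t = 78: x = 11 + 37·78 = 2897.
Indeed 2897 ≡ 11 (mod 37) and 2897 ≡ 27 (mod 82).

x = 2897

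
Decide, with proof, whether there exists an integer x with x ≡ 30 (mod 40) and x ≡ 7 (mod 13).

x = 150

The moduli 40 and 13 are coprime, so by the Chinese Remainder Theorem a unique solution modulo 520 exists.
Any solution of the first congruence is x = 30 + 40t; substituting into the second, 40t ≡ 7 − 30 ≡ 3 (mod 13).
40 ≡ 1 (mod 13), so this reads 1t ≡ 3 (mod 13). So t ≡ 3 (mod 13).
With t = 3: x = 30 + 40·3 = 150.
Verify: 150 = 3·40 + 30 and 150 = 11·13 + 7. ✓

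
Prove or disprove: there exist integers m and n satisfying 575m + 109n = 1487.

575 and 109 are coprime, so 575m + 109n ranges over all of ℤ.
Run the Euclidean algorithm on 575 and 109: 575 = 5·109 + 30, 109 = 3·30 + 19, 30 = 1·19 + 11, 19 = 1·11 + 8, 11 = 1·8 + 3, 8 = 2·3 + 2, 3 = 1·2 + 1, 2 = 2·1 + 0.
Working back up the chain: 1 = 3 − 1·2 = 3 − (8 − 2·3) = −8 + 3·3 = −8 + 3·(11 − 1·8) = 3·11 − 4·8 = 3·11 − 4·(19 − 1·11) = −4·19 + 7·11 = −4·19 + 7·(30 − 1·19) = 7·30 − 11·19 = 7·30 − 11·(109 − 3·30) = −11·109 + 40·30 = −11·109 + 40·(575 − 5·109) = 40·575 − 211·109. So 575·40 + 109·(-211) = 1.
Times 1487: 575·59480 + 109·(-313757) = 1487, so (59480, -313757) solves it.
Shifting by a multiple of (109, −575) keeps it a solution: m = 59480 − 545·109 = 75, n = -313757 + 545·575 = -382.
Indeed 575·75 + 109·(-382) = 43125 − 41638 = 1487.

m = 75, n = -382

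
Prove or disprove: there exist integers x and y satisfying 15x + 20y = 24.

No such integers exist.

gcd(15, 20) = 5, so every integer of the form 15x + 20y is a multiple of 5.
But 24 is not a multiple of 5 (it leaves remainder 4).
Hence no integers x, y satisfy the equation.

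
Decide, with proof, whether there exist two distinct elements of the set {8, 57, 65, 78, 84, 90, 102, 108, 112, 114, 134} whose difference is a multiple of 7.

8 mod 7 = 1 and 57 mod 7 = 1, so 57 − 8 = 49 = 7·7.

8 and 57 are such a pair.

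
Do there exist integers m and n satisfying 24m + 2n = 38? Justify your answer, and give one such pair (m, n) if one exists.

m = 0, n = 19

Every value of 24m + 2n is a multiple of gcd(24, 2) = 2; since 2 ∣ 38, solutions exist.
Dividing through by 2 reduces the equation to 12m + 1n = 19.
With a unit coefficient on n, (m, n) = (0, 19) is an immediate solution.
Check: 24·0 + 2·19 = 0 + 38 = 38. ✓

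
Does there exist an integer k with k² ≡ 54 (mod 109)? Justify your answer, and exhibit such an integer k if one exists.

109 is prime, so by Euler's criterion 54 is a square mod 109 iff 54^((109−1)/2) = 54^54 ≡ 1 (mod 109).
Repeated squaring mod 109: 54^2 = 2916 ≡ 82; 54^4 ≡ 82² = 6724 ≡ 75; 54^8 ≡ 75² = 5625 ≡ 66; 54^16 ≡ 66² = 4356 ≡ 105; 54^32 ≡ 105² = 11025 ≡ 16.
Since 54 = 32 + 16 + 4 + 2, 54^54 ≡ 16 · 105 · 75 · 82; multiplying out mod 109: 16·105 = 1680 ≡ 45, then 45·75 = 3375 ≡ 105, then 105·82 = 8610 ≡ 108. Thus 54^54 ≡ 108 ≡ −1 (mod 109).
The value −1 means 54 is a non-residue modulo 109, so k² ≡ 54 (mod 109) is impossible.

There is no such integer.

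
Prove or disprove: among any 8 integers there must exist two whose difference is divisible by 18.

No; for instance {11, 12, 13, 14, 15, 16, 17, 18} is a counterexample.

Take the 8 consecutive integers 11, 12, …, 18: their residues mod 18 are all distinct because 8 ≤ 18.
The differences between them range over 1, …, 7, none of which is divisible by 18.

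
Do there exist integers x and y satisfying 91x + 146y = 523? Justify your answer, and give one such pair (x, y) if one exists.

Since gcd(91, 146) = 1, every integer is an integer combination of 91 and 146.
Run the Euclidean algorithm on 146 and 91: 146 = 1·91 + 55, 91 = 1·55 + 36, 55 = 1·36 + 19, 36 = 1·19 + 17, 19 = 1·17 + 2, 17 = 8·2 + 1, 2 = 2·1 + 0.
Working back up the chain: 1 = 17 − 8·2 = 17 − 8·(19 − 1·17) = −8·19 + 9·17 = −8·19 + 9·(36 − 1·19) = 9·36 − 17·19 = 9·36 − 17·(55 − 1·36) = −17·55 + 26·36 = −17·55 + 26·(91 − 1·55) = 26·91 − 43·55 = 26·91 − 43·(146 − 1·91) = −43·146 + 69·91. So 91·69 + 146·(-43) = 1.
Multiplying through by 523: x = 69·523 = 36087, y = (-43)·523 = -22489 is a solution.
Subtracting 247·146 from x and adding 247·91 to y gives the tidier solution (25, -12).
Check: 91·25 + 146·(-12) = 2275 − 1752 = 523. ✓

x = 25, y = -12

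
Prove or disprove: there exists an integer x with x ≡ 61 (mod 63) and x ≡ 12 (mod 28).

x = 124

Here gcd(63, 28) = 7, and both 61 and 12 leave remainder 5 mod 7, so the system is consistent.
The integers ≡ 61 (mod 63) are 61, 124, …; their remainders mod 28 are 5, 12, so x = 124 is the first that is ≡ 12 (mod 28).
Indeed 124 ≡ 61 (mod 63) and 124 ≡ 12 (mod 28).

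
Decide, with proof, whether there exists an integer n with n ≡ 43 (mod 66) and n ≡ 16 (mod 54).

Both moduli are multiples of 6 = gcd(66, 54), so any solution would satisfy n ≡ 43 and n ≡ 16 modulo 6 simultaneously.
But 43 mod 6 = 1 while 16 mod 6 = 4, a contradiction.
Hence the system has no solution.

No, no such integer exists.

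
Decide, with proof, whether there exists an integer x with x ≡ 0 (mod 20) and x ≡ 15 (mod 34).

gcd(20, 34) = 2. If x ≡ 0 (mod 20) and x ≡ 15 (mod 34), then x ≡ 0 (mod 2) and x ≡ 15 (mod 2).
These are incompatible: 0 − 15 = -15 is not divisible by 2.
Therefore no such x exists.

No, no such integer exists.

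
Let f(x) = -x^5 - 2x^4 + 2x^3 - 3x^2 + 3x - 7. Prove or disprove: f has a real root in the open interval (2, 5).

No such root exists.

The endpoint values f(2) = -61 and f(5) = -4192 are both negative. Claim: f(x) < 0 for every x in (2, 5).
Shift to the endpoint 2: with x = 2 + u (0 < u < 3), one computes f(2 + u) = -u^5 - 12u^4 - 54u^3 - 119u^2 - 129u - 61.
All 6 nonzero coefficients of this polynomial in u are negative; hence for u > 0 the value is a sum of negative terms (the constant -61 among them).
So f is strictly negative on (2, 5); no root exists in the interval.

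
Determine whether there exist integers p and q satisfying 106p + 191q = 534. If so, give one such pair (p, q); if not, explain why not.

p = 160, q = -86

Since gcd(106, 191) = 1, every integer is an integer combination of 106 and 191.
Run the Euclidean algorithm on 191 and 106: 191 = 1·106 + 85, 106 = 1·85 + 21, 85 = 4·21 + 1, 21 = 21·1 + 0.
Working back up the chain: 1 = 85 − 4·21 = 85 − 4·(106 − 1·85) = −4·106 + 5·85 = −4·106 + 5·(191 − 1·106) = 5·191 − 9·106. So 106·(-9) + 191·5 = 1.
Scaling by 534 gives the particular solution (p, q) = (-4806, 2670).
Adding 26·191 to p and subtracting 26·106 from q gives the tidier solution (160, -86).
Indeed 106·160 + 191·(-86) = 16960 − 16426 = 534.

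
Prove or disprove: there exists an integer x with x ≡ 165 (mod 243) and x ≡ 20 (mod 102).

There is no such integer.

Reduce both congruences modulo 3, which divides 243 and 102: they say x ≡ 165 (mod 3) and x ≡ 20 (mod 3).
But 165 mod 3 = 0 while 20 mod 3 = 2, a contradiction.
Hence the system has no solution.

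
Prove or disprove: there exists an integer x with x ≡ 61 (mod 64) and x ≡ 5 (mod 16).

No, no such integer exists.

gcd(64, 16) = 16. If x ≡ 61 (mod 64) and x ≡ 5 (mod 16), then x ≡ 61 (mod 16) and x ≡ 5 (mod 16).
But 61 mod 16 = 13 while 5 mod 16 = 5, a contradiction.
Therefore no such x exists.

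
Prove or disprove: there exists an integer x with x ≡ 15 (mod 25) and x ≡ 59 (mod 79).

x = 1165

gcd(25, 79) = 1, so the Chinese Remainder Theorem guarantees exactly one residue class mod 1975 satisfying both.
Any solution of the first congruence is x = 15 + 25t; substituting into the second, 25t ≡ 59 − 15 ≡ 44 (mod 79).
Invert 25 mod 79 by the Euclidean algorithm: 79 = 3·25 + 4, 25 = 6·4 + 1, 4 = 4·1 + 0; back-substituting, 1 = 25 − 6·4 = 25 − 6·(79 − 3·25) = −6·79 + 19·25. Hence 25·19 ≡ 1, so 25⁻¹ ≡ 19 (mod 79).
Multiplying by 19: t ≡ 19·44 = 836 ≡ 46 (mod 79).
Taking t = 46 gives x = 15 + 25·46 = 1165.
Check: 1165 mod 25 = 15, 1165 mod 79 = 59. ✓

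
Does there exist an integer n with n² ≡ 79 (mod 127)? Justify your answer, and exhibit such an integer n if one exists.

n = 98

n = 98 works: 98² = 9604, and 9604 − 79 = 9525 = 75·127.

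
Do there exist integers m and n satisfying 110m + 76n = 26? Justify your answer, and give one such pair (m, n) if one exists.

m = 3, n = -4

Every value of 110m + 76n is a multiple of gcd(110, 76) = 2; since 2 ∣ 26, solutions exist.
Dividing through by 2 reduces the equation to 55m + 38n = 13.
Run the Euclidean algorithm on 55 and 38: 55 = 1·38 + 17, 38 = 2·17 + 4, 17 = 4·4 + 1, 4 = 4·1 + 0.
Working back up the chain: 1 = 17 − 4·4 = 17 − 4·(38 − 2·17) = −4·38 + 9·17 = −4·38 + 9·(55 − 1·38) = 9·55 − 13·38. So 55·9 + 38·(-13) = 1.
Multiplying through by 13: m = 9·13 = 117, n = (-13)·13 = -169 is a solution.
The general solution is m = 117 + 38k, n = -169 − 55k; taking k = -3 gives the smaller pair m = 3, n = -4.
Check: 110·3 + 76·(-4) = 330 − 304 = 26. ✓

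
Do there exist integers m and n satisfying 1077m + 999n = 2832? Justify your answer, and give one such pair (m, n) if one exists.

m = 190, n = -202

gcd(1077, 999) = 3, and 3 divides 2832, so integer solutions exist.
Dividing through by 3 reduces the equation to 359m + 333n = 944.
Euclidean algorithm: 359 = 1·333 + 26, 333 = 12·26 + 21, 26 = 1·21 + 5, 21 = 4·5 + 1, 5 = 5·1 + 0.
Back-substituting, 1 = 21 − 4·5 = 21 − 4·(26 − 1·21) = −4·26 + 5·21 = −4·26 + 5·(333 − 12·26) = 5·333 − 64·26 = 5·333 − 64·(359 − 1·333) = −64·359 + 69·333; that is, 359·(-64) + 333·69 = 1.
Times 944: 359·(-60416) + 333·65136 = 944, so (-60416, 65136) solves it.
Shifting by a multiple of (333, −359) keeps it a solution: m = -60416 + 182·333 = 190, n = 65136 − 182·359 = -202.
Indeed 1077·190 + 999·(-202) = 204630 − 201798 = 2832.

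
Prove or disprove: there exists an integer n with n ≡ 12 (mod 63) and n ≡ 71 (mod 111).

No, no such integer exists.

Reduce both congruences modulo 3, which divides 63 and 111: they say n ≡ 12 (mod 3) and n ≡ 71 (mod 3).
However 12 ≡ 0 and 71 ≡ 2 (mod 3), and 0 ≠ 2.
Hence the system has no solution.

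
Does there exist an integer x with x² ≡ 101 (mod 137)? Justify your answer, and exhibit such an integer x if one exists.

x = 52

Take x = 52. Then 52² = 2704 = 19·137 + 101, so 52² ≡ 101 (mod 137).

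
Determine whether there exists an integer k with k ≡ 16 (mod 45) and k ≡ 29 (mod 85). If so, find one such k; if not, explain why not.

No such integer exists.

gcd(45, 85) = 5. If k ≡ 16 (mod 45) and k ≡ 29 (mod 85), then k ≡ 16 (mod 5) and k ≡ 29 (mod 5).
These are incompatible: 16 − 29 = -13 is not divisible by 5.
Hence the system has no solution.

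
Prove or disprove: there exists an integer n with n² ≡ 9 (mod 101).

n = 3

Take n = 3. Then 3² = 9, and since 0 ≤ 9 < 101 this is already reduced: 3² ≡ 9 (mod 101).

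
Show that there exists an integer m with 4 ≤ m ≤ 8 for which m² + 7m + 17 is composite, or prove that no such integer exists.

At m = 7: 7² + 7·7 + 17 = 115 = 5·23, which is composite.

m = 7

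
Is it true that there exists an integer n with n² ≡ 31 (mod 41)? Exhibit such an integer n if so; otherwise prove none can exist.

n = 21 works: 21² = 441, and 441 − 31 = 410 = 10·41.

n = 21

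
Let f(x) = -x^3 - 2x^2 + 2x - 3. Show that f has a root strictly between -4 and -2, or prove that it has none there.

Yes, f has a root in the interval.

f(-4) = 21 and f(-2) = -7, which have opposite signs.
Since f is a polynomial it is continuous on [-4, -2].
By the Intermediate Value Theorem f must vanish at some point of (-4, -2).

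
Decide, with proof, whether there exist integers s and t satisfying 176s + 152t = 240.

Since gcd(176, 152) = 8 and 240 = 8·30, Bézout's identity guarantees a solution.
Dividing through by 8 reduces the equation to 22s + 19t = 30.
Dividing repeatedly: 22 = 1·19 + 3, 19 = 6·3 + 1, 3 = 3·1 + 0.
Working back up the chain: 1 = 19 − 6·3 = 19 − 6·(22 − 1·19) = −6·22 + 7·19. So 22·(-6) + 19·7 = 1.
Scaling by 30 gives the particular solution (s, t) = (-180, 210).
Shifting by a multiple of (19, −22) keeps it a solution: s = -180 + 10·19 = 10, t = 210 − 10·22 = -10.
Check: 176·10 + 152·(-10) = 1760 − 1520 = 240. ✓

s = 10, t = -10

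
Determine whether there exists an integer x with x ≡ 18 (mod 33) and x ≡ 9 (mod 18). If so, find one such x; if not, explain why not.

gcd(33, 18) = 3. A simultaneous solution exists iff 18 ≡ 9 (mod 3); here 18 mod 3 = 0 = 9 mod 3, so it does.
List candidates x ≡ 18 (mod 33): 18, 51, 84, 117. Modulo 18 these are 0, 15, 12, 9; 117 gives 9 as required.
Check: 117 mod 33 = 18, 117 mod 18 = 9. ✓

x = 117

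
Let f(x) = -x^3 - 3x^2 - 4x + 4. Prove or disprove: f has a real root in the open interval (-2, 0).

Evaluate at the endpoints: f(-2) = 8, f(0) = 4 — same sign (positive).
f'(x) = -3x^2 - 6x - 4 has discriminant (-6)² − 4·(-3)·(-4) = -12 < 0, so f' has no real roots and is negative for every real x.
So f is strictly decreasing; between -2 and 0 its values lie between f(-2) = 8 and f(0) = 4, all positive. Therefore f has no root in (-2, 0).

No such root exists.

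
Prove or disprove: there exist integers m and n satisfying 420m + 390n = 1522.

gcd(420, 390) = 30, so every integer of the form 420m + 390n is a multiple of 30.
But 1522 = 30·50 + 22, so 30 ∤ 1522.
So the equation is unsolvable over ℤ.

No, no such integers exist.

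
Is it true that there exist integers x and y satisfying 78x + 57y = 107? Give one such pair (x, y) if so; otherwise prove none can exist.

Any value of 78x + 57y is a multiple of gcd(78, 57) = 3.
But 107 is not a multiple of 3 (it leaves remainder 2).
Hence no integers x, y satisfy the equation.

No, no such integers exist.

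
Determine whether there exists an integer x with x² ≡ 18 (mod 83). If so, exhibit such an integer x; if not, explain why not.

Apply Euler's criterion with the prime 83: 18 is a quadratic residue iff 18^41 ≡ 1 (mod 83), and a non-residue iff it is ≡ −1.
Squaring successively (mod 83): 18^2 = 324 ≡ 75; 18^4 ≡ 75² = 5625 ≡ 64; 18^8 ≡ 64² = 4096 ≡ 29; 18^16 ≡ 29² = 841 ≡ 11; 18^32 ≡ 11² = 121 ≡ 38.
Since 41 = 32 + 8 + 1, 18^41 ≡ 38 · 29 · 18; multiplying out mod 83: 38·29 = 1102 ≡ 23, then 23·18 = 414 ≡ 82. Thus 18^41 ≡ 82 ≡ −1 (mod 83).
The value −1 means 18 is a non-residue modulo 83, so x² ≡ 18 (mod 83) is impossible.

No such integer exists.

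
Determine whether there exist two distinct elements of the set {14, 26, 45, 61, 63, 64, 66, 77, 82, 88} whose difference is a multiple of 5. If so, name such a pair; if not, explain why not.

Yes: 14 and 64.

Both 14 and 64 leave remainder 4 on division by 5; their difference 50 = 10·5 is a multiple of 5.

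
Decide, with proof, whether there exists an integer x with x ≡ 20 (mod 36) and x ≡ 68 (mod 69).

x = 344

The moduli are not coprime: gcd(36, 69) = 3. Compatibility requires 3 ∣ (68 − 20) = 48, which holds, so solutions exist.
Write x = 20 + 36t. Then 36t ≡ 68 − 20 ≡ 48 (mod 69); dividing through by 3 gives 12t ≡ 16 (mod 23).
Note 12·2 = 24 ≡ 1 (mod 23) (as 24 − 1 = 1·23), so 12⁻¹ ≡ 2.
Therefore t ≡ 2·16 = 32 ≡ 9 (mod 23).
Then x = 20 + 36·9 = 344.
Indeed 344 ≡ 20 (mod 36) and 344 ≡ 68 (mod 69).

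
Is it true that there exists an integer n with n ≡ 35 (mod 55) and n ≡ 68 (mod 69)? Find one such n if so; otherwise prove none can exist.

n = 2345

The moduli 55 and 69 are coprime, so by the Chinese Remainder Theorem a unique solution modulo 3795 exists.
Write n = 35 + 55t and require 35 + 55t ≡ 68 (mod 69), i.e. 55t ≡ 33 (mod 69).
Since 55·64 = 3520 = 51·69 + 1, the inverse of 55 mod 69 is 64.
Multiplying by 64: t ≡ 64·33 = 2112 ≡ 42 (mod 69).
Taking t = 42 gives n = 35 + 55·42 = 2345.
Verify: 2345 = 42·55 + 35 and 2345 = 33·69 + 68. ✓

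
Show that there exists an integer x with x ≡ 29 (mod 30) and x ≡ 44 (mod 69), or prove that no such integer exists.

x = 389

gcd(30, 69) = 3. A simultaneous solution exists iff 29 ≡ 44 (mod 3); here 29 mod 3 = 2 = 44 mod 3, so it does.
Put x = 29 + 30t, so we need 30t ≡ 15 (mod 69), equivalently (divide by 3) 10t ≡ 5 (mod 23).
Invert 10 mod 23 by the Euclidean algorithm: 23 = 2·10 + 3, 10 = 3·3 + 1, 3 = 3·1 + 0; back-substituting, 1 = 10 − 3·3 = 10 − 3·(23 − 2·10) = −3·23 + 7·10. Hence 10·7 ≡ 1, so 10⁻¹ ≡ 7 (mod 23).
Therefore t ≡ 7·5 = 35 ≡ 12 (mod 23).
Then x = 29 + 30·12 = 389.
Verify: 389 = 12·30 + 29 and 389 = 5·69 + 44. ✓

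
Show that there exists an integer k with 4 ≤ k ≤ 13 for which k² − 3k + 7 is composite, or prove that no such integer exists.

k = 12

At k = 12: 12² − 3·12 + 7 = 115 = 5·23, which is composite.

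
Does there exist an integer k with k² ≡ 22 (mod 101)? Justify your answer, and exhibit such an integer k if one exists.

k = 74

Take k = 74. Then 74² = 5476 = 54·101 + 22, so 74² ≡ 22 (mod 101).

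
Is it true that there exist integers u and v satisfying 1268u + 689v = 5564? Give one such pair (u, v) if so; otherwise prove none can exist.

1268 and 689 are coprime, so 1268u + 689v ranges over all of ℤ.
Dividing repeatedly: 1268 = 1·689 + 579, 689 = 1·579 + 110, 579 = 5·110 + 29, 110 = 3·29 + 23, 29 = 1·23 + 6, 23 = 3·6 + 5, 6 = 1·5 + 1, 5 = 5·1 + 0.
Unwinding: 1 = 6 − 1·5 = 6 − (23 − 3·6) = −23 + 4·6 = −23 + 4·(29 − 1·23) = 4·29 − 5·23 = 4·29 − 5·(110 − 3·29) = −5·110 + 19·29 = −5·110 + 19·(579 − 5·110) = 19·579 − 100·110 = 19·579 − 100·(689 − 1·579) = −100·689 + 119·579 = −100·689 + 119·(1268 − 1·689) = 119·1268 − 219·689, i.e. 1268·119 + 689·(-219) = 1.
Times 5564: 1268·662116 + 689·(-1218516) = 5564, so (662116, -1218516) solves it.
Shifting by a multiple of (689, −1268) keeps it a solution: u = 662116 − 960·689 = 676, v = -1218516 + 960·1268 = -1236.
Indeed 1268·676 + 689·(-1236) = 857168 − 851604 = 5564.

u = 676, v = -1236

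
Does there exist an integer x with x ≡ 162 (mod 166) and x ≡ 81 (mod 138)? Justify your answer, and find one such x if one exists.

Both moduli are multiples of 2 = gcd(166, 138), so any solution would satisfy x ≡ 162 and x ≡ 81 modulo 2 simultaneously.
But 162 mod 2 = 0 while 81 mod 2 = 1, a contradiction.
So no integer satisfies both congruences.

There is no such integer.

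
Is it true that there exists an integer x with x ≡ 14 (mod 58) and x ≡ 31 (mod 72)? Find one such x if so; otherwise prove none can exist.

Reduce both congruences modulo 2, which divides 58 and 72: they say x ≡ 14 (mod 2) and x ≡ 31 (mod 2).
However 14 ≡ 0 and 31 ≡ 1 (mod 2), and 0 ≠ 1.
Therefore no such x exists.

No such integer exists.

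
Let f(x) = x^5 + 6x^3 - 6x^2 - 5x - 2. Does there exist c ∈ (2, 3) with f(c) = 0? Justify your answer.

f(2) = 44 and f(3) = 334, both positive, so a sign-change argument is unavailable; we show f keeps this sign on the whole interval.
Substitute x = 2 + u, where 0 < u < 1 on the interval. Expanding, f(2 + u) = u^5 + 10u^4 + 46u^3 + 110u^2 + 123u + 44.
The nonzero coefficients here are all positive, so for u > 0 every term is positive (or zero), and the constant term 44 is strictly positive.
So f is strictly positive on (2, 3); no root exists in the interval.

No.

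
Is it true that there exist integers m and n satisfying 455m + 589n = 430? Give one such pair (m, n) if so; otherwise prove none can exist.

Since gcd(455, 589) = 1, every integer is an integer combination of 455 and 589.
Run the Euclidean algorithm on 589 and 455: 589 = 1·455 + 134, 455 = 3·134 + 53, 134 = 2·53 + 28, 53 = 1·28 + 25, 28 = 1·25 + 3, 25 = 8·3 + 1, 3 = 3·1 + 0.
Back-substituting, 1 = 25 − 8·3 = 25 − 8·(28 − 1·25) = −8·28 + 9·25 = −8·28 + 9·(53 − 1·28) = 9·53 − 17·28 = 9·53 − 17·(134 − 2·53) = −17·134 + 43·53 = −17·134 + 43·(455 − 3·134) = 43·455 − 146·134 = 43·455 − 146·(589 − 1·455) = −146·589 + 189·455; that is, 455·189 + 589·(-146) = 1.
Times 430: 455·81270 + 589·(-62780) = 430, so (81270, -62780) solves it.
Shifting by a multiple of (589, −455) keeps it a solution: m = 81270 − 137·589 = 577, n = -62780 + 137·455 = -445.
Check: 455·577 + 589·(-445) = 262535 − 262105 = 430. ✓

m = 577, n = -445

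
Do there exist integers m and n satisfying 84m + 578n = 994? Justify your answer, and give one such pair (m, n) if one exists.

m = 60, n = -7

gcd(84, 578) = 2, and 2 divides 994, so integer solutions exist.
Dividing through by 2 reduces the equation to 42m + 289n = 497.
Run the Euclidean algorithm on 289 and 42: 289 = 6·42 + 37, 42 = 1·37 + 5, 37 = 7·5 + 2, 5 = 2·2 + 1, 2 = 2·1 + 0.
Back-substituting, 1 = 5 − 2·2 = 5 − 2·(37 − 7·5) = −2·37 + 15·5 = −2·37 + 15·(42 − 1·37) = 15·42 − 17·37 = 15·42 − 17·(289 − 6·42) = −17·289 + 117·42; that is, 42·117 + 289·(-17) = 1.
Scaling by 497 gives the particular solution (m, n) = (58149, -8449).
Subtracting 201·289 from m and adding 201·42 to n gives the tidier solution (60, -7).
Check: 84·60 + 578·(-7) = 5040 − 4046 = 994. ✓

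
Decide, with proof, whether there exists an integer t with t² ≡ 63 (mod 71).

Apply Euler's criterion with the prime 71: 63 is a quadratic residue iff 63^35 ≡ 1 (mod 71), and a non-residue iff it is ≡ −1.
Repeated squaring mod 71: 63^2 = 3969 ≡ 64; 63^4 ≡ 64² = 4096 ≡ 49; 63^8 ≡ 49² = 2401 ≡ 58; 63^16 ≡ 58² = 3364 ≡ 27; 63^32 ≡ 27² = 729 ≡ 19.
Since 35 = 32 + 2 + 1, 63^35 ≡ 19 · 64 · 63; multiplying out mod 71: 19·64 = 1216 ≡ 9, then 9·63 = 567 ≡ 70. Thus 63^35 ≡ 70 ≡ −1 (mod 71).
The value −1 means 63 is a non-residue modulo 71, so t² ≡ 63 (mod 71) is impossible.

No, no such integer exists.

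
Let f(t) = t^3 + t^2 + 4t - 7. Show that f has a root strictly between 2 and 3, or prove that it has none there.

f has no root in that interval.

f(2) = 13 and f(3) = 41, both positive.
The derivative f'(t) = 3t^2 + 2t + 4 is a quadratic with discriminant 2² − 4·3·4 = -44 < 0; it never vanishes, so it is always positive (sign of the leading coefficient).
So f is strictly increasing; between 2 and 3 its values lie between f(2) = 13 and f(3) = 41, all positive. Therefore f has no root in (2, 3).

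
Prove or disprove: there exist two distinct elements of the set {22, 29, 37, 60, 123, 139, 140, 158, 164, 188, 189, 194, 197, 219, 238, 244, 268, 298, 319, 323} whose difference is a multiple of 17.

Yes: 22 and 158.

Both 22 and 158 leave remainder 5 on division by 17; their difference 136 = 8·17 is a multiple of 17.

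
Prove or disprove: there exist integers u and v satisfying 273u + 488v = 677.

u = 301, v = -167

Since gcd(273, 488) = 1, every integer is an integer combination of 273 and 488.
Euclidean algorithm: 488 = 1·273 + 215, 273 = 1·215 + 58, 215 = 3·58 + 41, 58 = 1·41 + 17, 41 = 2·17 + 7, 17 = 2·7 + 3, 7 = 2·3 + 1, 3 = 3·1 + 0.
Back-substituting, 1 = 7 − 2·3 = 7 − 2·(17 − 2·7) = −2·17 + 5·7 = −2·17 + 5·(41 − 2·17) = 5·41 − 12·17 = 5·41 − 12·(58 − 1·41) = −12·58 + 17·41 = −12·58 + 17·(215 − 3·58) = 17·215 − 63·58 = 17·215 − 63·(273 − 1·215) = −63·273 + 80·215 = −63·273 + 80·(488 − 1·273) = 80·488 − 143·273; that is, 273·(-143) + 488·80 = 1.
Times 677: 273·(-96811) + 488·54160 = 677, so (-96811, 54160) solves it.
The general solution is u = -96811 + 488k, v = 54160 − 273k; taking k = 199 gives the smaller pair u = 301, v = -167.
Indeed 273·301 + 488·(-167) = 82173 − 81496 = 677.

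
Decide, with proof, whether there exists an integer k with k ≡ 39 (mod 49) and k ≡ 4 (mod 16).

The moduli 49 and 16 are coprime, so by the Chinese Remainder Theorem a unique solution modulo 784 exists.
Write k = 39 + 49t and require 39 + 49t ≡ 4 (mod 16), i.e. 49t ≡ 13 (mod 16).
49 ≡ 1 (mod 16), so this reads 1t ≡ 13 (mod 16). So t ≡ 13 (mod 16).
Taking t = 13 gives k = 39 + 49·13 = 676.
Indeed 676 ≡ 39 (mod 49) and 676 ≡ 4 (mod 16).

k = 676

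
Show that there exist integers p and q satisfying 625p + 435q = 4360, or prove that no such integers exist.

p = 55, q = -69

Every value of 625p + 435q is a multiple of gcd(625, 435) = 5; since 5 ∣ 4360, solutions exist.
Dividing through by 5 reduces the equation to 125p + 87q = 872.
Euclidean algorithm: 125 = 1·87 + 38, 87 = 2·38 + 11, 38 = 3·11 + 5, 11 = 2·5 + 1, 5 = 5·1 + 0.
Working back up the chain: 1 = 11 − 2·5 = 11 − 2·(38 − 3·11) = −2·38 + 7·11 = −2·38 + 7·(87 − 2·38) = 7·87 − 16·38 = 7·87 − 16·(125 − 1·87) = −16·125 + 23·87. So 125·(-16) + 87·23 = 1.
Times 872: 125·(-13952) + 87·20056 = 872, so (-13952, 20056) solves it.
Shifting by a multiple of (87, −125) keeps it a solution: p = -13952 + 161·87 = 55, q = 20056 − 161·125 = -69.
Check: 625·55 + 435·(-69) = 34375 − 30015 = 4360. ✓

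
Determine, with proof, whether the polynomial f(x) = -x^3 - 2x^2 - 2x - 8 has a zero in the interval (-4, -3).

f(-4) = 32 and f(-3) = 7, both positive.
f'(x) = -3x^2 - 4x - 2 has discriminant (-4)² − 4·(-3)·(-2) = -8 < 0, so f' has no real roots and is negative for every real x.
So f is strictly decreasing; between -4 and -3 its values lie between f(-4) = 32 and f(-3) = 7, all positive. Therefore f has no root in (-4, -3).

No such root exists.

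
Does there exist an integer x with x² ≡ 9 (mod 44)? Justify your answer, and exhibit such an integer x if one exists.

x = 41

x = 41 works: 41² = 1681, and 1681 − 9 = 1672 = 38·44.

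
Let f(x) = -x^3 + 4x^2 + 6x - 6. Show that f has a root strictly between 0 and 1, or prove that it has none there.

Yes, f has a root in the interval.

f(0) = -6 and f(1) = 3, which have opposite signs.
Since f is a polynomial it is continuous on [0, 1].
By the Intermediate Value Theorem, f takes the value 0 somewhere in the open interval.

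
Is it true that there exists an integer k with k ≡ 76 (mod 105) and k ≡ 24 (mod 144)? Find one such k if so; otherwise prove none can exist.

No such integer exists.

Both moduli are multiples of 3 = gcd(105, 144), so any solution would satisfy k ≡ 76 and k ≡ 24 modulo 3 simultaneously.
But 76 mod 3 = 1 while 24 mod 3 = 0, a contradiction.
Therefore no such k exists.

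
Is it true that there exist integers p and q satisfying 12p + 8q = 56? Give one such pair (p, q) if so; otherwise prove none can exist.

gcd(12, 8) = 4, and 4 divides 56, so integer solutions exist.
Dividing through by 4 reduces the equation to 3p + 2q = 14.
Dividing repeatedly: 3 = 1·2 + 1, 2 = 2·1 + 0.
Unwinding: 1 = 3 − 1·2, i.e. 3·1 + 2·(-1) = 1.
Times 14: 3·14 + 2·(-14) = 14, so (14, -14) solves it.
Subtracting 7·2 from p and adding 7·3 to q gives the tidier solution (0, 7).
Indeed 12·0 + 8·7 = 0 + 56 = 56.

p = 0, q = 7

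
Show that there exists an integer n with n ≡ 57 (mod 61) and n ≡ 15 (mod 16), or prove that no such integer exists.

gcd(61, 16) = 1, so the Chinese Remainder Theorem guarantees exactly one residue class mod 976 satisfying both.
Any solution of the first congruence is n = 57 + 61t; substituting into the second, 61t ≡ 15 − 57 ≡ 6 (mod 16).
61 ≡ 13 (mod 16), so this reads 13t ≡ 6 (mod 16). Since 13·5 = 65 = 4·16 + 1, the inverse of 13 mod 16 is 5.
Therefore t ≡ 5·6 = 30 ≡ 14 (mod 16).
Taking t = 14 gives n = 57 + 61·14 = 911.
Indeed 911 ≡ 57 (mod 61) and 911 ≡ 15 (mod 16).

n = 911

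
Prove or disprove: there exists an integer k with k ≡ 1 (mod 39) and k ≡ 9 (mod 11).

k = 196

Since 39 and 11 share no common factor, CRT says the pair of congruences has a solution (unique mod 429).
Write k = 1 + 39t and require 1 + 39t ≡ 9 (mod 11), i.e. 39t ≡ 8 (mod 11).
39 ≡ 6 (mod 11), so this reads 6t ≡ 8 (mod 11). Invert 6 mod 11 by the Euclidean algorithm: 11 = 1·6 + 5, 6 = 1·5 + 1, 5 = 5·1 + 0; back-substituting, 1 = 6 − 1·5 = 6 − (11 − 1·6) = −11 + 2·6. Hence 6·2 ≡ 1, so 6⁻¹ ≡ 2 (mod 11).
Multiplying by 2: t ≡ 2·8 = 16 ≡ 5 (mod 11).
Taking t = 5 gives k = 1 + 39·5 = 196.
Indeed 196 ≡ 1 (mod 39) and 196 ≡ 9 (mod 11).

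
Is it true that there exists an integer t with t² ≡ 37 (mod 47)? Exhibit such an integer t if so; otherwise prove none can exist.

t = 32 works: 32² = 1024, and 1024 − 37 = 987 = 21·47.

t = 32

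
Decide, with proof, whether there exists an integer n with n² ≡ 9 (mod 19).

Take n = 3. Then 3² = 9, and since 0 ≤ 9 < 19 this is already reduced: 3² ≡ 9 (mod 19).

n = 3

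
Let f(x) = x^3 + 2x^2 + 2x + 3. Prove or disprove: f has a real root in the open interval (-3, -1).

f(-3) = -12 and f(-1) = 2, which have opposite signs.
As a polynomial, f is continuous on every closed interval.
By the Intermediate Value Theorem f must vanish at some point of (-3, -1).

Yes, f has a root in the interval.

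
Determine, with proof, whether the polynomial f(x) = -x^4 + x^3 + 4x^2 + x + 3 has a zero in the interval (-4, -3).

No.

f(-4) = -257 and f(-3) = -72, both negative, so a sign-change argument is unavailable; we show f keeps this sign on the whole interval.
Substitute x = -3 − u, where 0 < u < 1 on the interval. Expanding, f(-3 − u) = -u^4 - 13u^3 - 59u^2 - 112u - 72.
The nonzero coefficients here are all negative, so for u > 0 every term is negative (or zero), and the constant term -72 is strictly negative.
So f is strictly negative on (-4, -3); no root exists in the interval.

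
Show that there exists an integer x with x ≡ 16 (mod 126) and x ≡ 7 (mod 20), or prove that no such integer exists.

There is no such integer.

Both moduli are multiples of 2 = gcd(126, 20), so any solution would satisfy x ≡ 16 and x ≡ 7 modulo 2 simultaneously.
These are incompatible: 16 − 7 = 9 is not divisible by 2.
Hence the system has no solution.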